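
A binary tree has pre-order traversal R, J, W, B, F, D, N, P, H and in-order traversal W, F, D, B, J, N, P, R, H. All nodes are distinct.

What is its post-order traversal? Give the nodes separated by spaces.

The first element of pre-order is the root; it splits in-order into left and right subtrees.
Root R: left subtree has 7 nodes {W, F, D, B, J, N, P}, right has 1 {H}.
  Root J: left subtree has 4 nodes {W, F, D, B}, right has 2 {N, P}.
    Root W: left subtree has 0 nodes { }, right has 3 {F, D, B}.
      Root B: left subtree has 2 nodes {F, D}, right has 0 { }.
        Root F: left subtree has 0 nodes { }, right has 1 {D}.
    Root N: left subtree has 0 nodes { }, right has 1 {P}.

D F B W P N J H R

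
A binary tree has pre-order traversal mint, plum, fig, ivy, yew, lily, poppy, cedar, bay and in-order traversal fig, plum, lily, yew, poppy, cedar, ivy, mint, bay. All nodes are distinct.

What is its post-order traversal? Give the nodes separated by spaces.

The first element of pre-order is the root; it splits in-order into left and right subtrees.
Root mint: left subtree has 7 nodes {fig, plum, lily, yew, poppy, cedar, ivy}, right has 1 {bay}.
  Root plum: left subtree has 1 node {fig}, right has 5 {lily, yew, poppy, cedar, ivy}.
    Root ivy: left subtree has 4 nodes {lily, yew, poppy, cedar}, right has 0 { }.
      Root yew: left subtree has 1 node {lily}, right has 2 {poppy, cedar}.
        Root poppy: left subtree has 0 nodes { }, right has 1 {cedar}.

fig lily cedar poppy yew ivy plum bay mint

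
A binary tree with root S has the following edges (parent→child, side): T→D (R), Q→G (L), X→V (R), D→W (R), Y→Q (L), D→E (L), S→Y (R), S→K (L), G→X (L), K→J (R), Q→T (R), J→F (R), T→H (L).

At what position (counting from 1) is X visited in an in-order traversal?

In-order visits the left subtree, then the node, then the right subtree.
At S: go left to K.
  At K: no left child.
  Visit K.
  At K: go right to J.
    At J: no left child.
    Visit J.
    At J: go right to F.
      F is a leaf — visit F.
Visit S.
At S: go right to Y.
  At Y: go left to Q.
    At Q: go left to G.
      At G: go left to X.
        At X: no left child.
        Visit X.
        At X: go right to V.
          V is a leaf — visit V.
      Visit G.
      At G: no right child.
    Visit Q.
    At Q: go right to T.
      At T: go left to H.
        H is a leaf — visit H.
      Visit T.
      At T: go right to D.
        At D: go left to E.
          E is a leaf — visit E.
        Visit D.
        At D: go right to W.
          W is a leaf — visit W.
  Visit Y.
  At Y: no right child.
Full in-order sequence: K, J, F, S, X, V, G, Q, H, T, E, D, W, Y.

5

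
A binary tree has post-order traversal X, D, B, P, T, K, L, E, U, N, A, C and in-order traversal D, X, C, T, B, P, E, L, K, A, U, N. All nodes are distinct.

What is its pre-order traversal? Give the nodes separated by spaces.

C D X A E T P B L K N U

The last element of post-order is the root; it splits in-order into left and right subtrees.
Root C: left subtree has 2 nodes {D, X}, right has 9 {T, B, P, E, L, K, A, U, N}.
  Root D: left subtree has 0 nodes { }, right has 1 {X}.
  Root A: left subtree has 6 nodes {T, B, P, E, L, K}, right has 2 {U, N}.
    Root E: left subtree has 3 nodes {T, B, P}, right has 2 {L, K}.
      Root T: left subtree has 0 nodes { }, right has 2 {B, P}.
        Root P: left subtree has 1 node {B}, right has 0 { }.
      Root L: left subtree has 0 nodes { }, right has 1 {K}.
    Root N: left subtree has 1 node {U}, right has 0 { }.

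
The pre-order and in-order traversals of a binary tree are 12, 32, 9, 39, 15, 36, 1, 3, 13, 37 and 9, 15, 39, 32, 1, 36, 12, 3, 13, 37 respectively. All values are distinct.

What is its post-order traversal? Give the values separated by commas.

15, 39, 9, 1, 36, 32, 37, 13, 3, 12

The first element of pre-order is the root; it splits in-order into left and right subtrees.
Root 12: left subtree has 6 nodes {9, 15, 39, 32, 1, 36}, right has 3 {3, 13, 37}.
  Root 32: left subtree has 3 nodes {9, 15, 39}, right has 2 {1, 36}.
    Root 9: left subtree has 0 nodes { }, right has 2 {15, 39}.
      Root 39: left subtree has 1 node {15}, right has 0 { }.
    Root 36: left subtree has 1 node {1}, right has 0 { }.
  Root 3: left subtree has 0 nodes { }, right has 2 {13, 37}.
    Root 13: left subtree has 0 nodes { }, right has 1 {37}.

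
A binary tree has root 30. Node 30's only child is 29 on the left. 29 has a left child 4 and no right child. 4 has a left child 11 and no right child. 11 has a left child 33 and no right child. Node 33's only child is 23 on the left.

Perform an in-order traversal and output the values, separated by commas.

23, 33, 11, 4, 29, 30

In-order visits the left subtree, then the node, then the right subtree.
At 30: go left to 29.
  At 29: go left to 4.
    At 4: go left to 11.
      At 11: go left to 33.
        At 33: go left to 23.
          23 is a leaf — visit 23.
        Visit 33.
        At 33: no right child.
      Visit 11.
      At 11: no right child.
    Visit 4.
    At 4: no right child.
  Visit 29.
  At 29: no right child.
Visit 30.
At 30: no right child.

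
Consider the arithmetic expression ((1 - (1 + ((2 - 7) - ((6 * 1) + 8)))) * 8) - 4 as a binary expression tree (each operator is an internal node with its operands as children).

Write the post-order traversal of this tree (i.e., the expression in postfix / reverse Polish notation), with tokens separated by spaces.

1 1 2 7 - 6 1 * 8 + - + - 8 * 4 -

Post-order on an expression tree gives postfix notation: for each operator, emit left operand, right operand, then the operator.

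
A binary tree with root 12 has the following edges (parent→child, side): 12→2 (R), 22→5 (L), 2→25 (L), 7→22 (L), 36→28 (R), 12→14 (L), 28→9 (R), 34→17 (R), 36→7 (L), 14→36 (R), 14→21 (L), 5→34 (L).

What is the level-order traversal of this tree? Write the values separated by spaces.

Level-order visits nodes level by level from the root, left to right within each level.
Level 0: 12
Level 1: 14, 2
Level 2: 21, 36, 25
Level 3: 7, 28
Level 4: 22, 9
Level 5: 5
Level 6: 34
Level 7: 17

12 14 2 21 36 25 7 28 22 9 5 34 17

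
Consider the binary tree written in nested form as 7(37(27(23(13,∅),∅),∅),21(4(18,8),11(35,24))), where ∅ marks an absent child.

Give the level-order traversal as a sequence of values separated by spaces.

7 37 21 27 4 11 23 18 8 35 24 13

Level-order visits nodes level by level from the root, left to right within each level.
Level 0: 7
Level 1: 37, 21
Level 2: 27, 4, 11
Level 3: 23, 18, 8, 35, 24
Level 4: 13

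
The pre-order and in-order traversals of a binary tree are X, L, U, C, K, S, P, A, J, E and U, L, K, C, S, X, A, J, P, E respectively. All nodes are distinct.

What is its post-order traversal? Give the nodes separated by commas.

U, K, S, C, L, J, A, E, P, X

The first element of pre-order is the root; it splits in-order into left and right subtrees.
Root X: left subtree has 5 nodes {U, L, K, C, S}, right has 4 {A, J, P, E}.
  Root L: left subtree has 1 node {U}, right has 3 {K, C, S}.
    Root C: left subtree has 1 node {K}, right has 1 {S}.
  Root P: left subtree has 2 nodes {A, J}, right has 1 {E}.
    Root A: left subtree has 0 nodes { }, right has 1 {J}.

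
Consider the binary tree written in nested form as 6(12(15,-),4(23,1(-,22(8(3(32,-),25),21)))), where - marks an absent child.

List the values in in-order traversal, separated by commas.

15, 12, 6, 23, 4, 1, 32, 3, 8, 25, 22, 21

In-order visits the left subtree, then the node, then the right subtree.
At 6: go left to 12.
  At 12: go left to 15.
    15 is a leaf — visit 15.
  Visit 12.
  At 12: no right child.
Visit 6.
At 6: go right to 4.
  At 4: go left to 23.
    23 is a leaf — visit 23.
  Visit 4.
  At 4: go right to 1.
    At 1: no left child.
    Visit 1.
    At 1: go right to 22.
      At 22: go left to 8.
        At 8: go left to 3.
          At 3: go left to 32.
            32 is a leaf — visit 32.
          Visit 3.
          At 3: no right child.
        Visit 8.
        At 8: go right to 25.
          25 is a leaf — visit 25.
      Visit 22.
      At 22: go right to 21.
        21 is a leaf — visit 21.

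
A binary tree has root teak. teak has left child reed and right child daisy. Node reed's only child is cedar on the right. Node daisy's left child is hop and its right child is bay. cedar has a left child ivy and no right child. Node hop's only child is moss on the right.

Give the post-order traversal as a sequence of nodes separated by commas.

Post-order visits the left subtree, then the right subtree, then the node.
At teak: go left to reed.
  At reed: no left child.
  At reed: go right to cedar.
    At cedar: go left to ivy.
      ivy is a leaf — visit ivy.
    At cedar: no right child.
    Visit cedar.
  Visit reed.
At teak: go right to daisy.
  At daisy: go left to hop.
    At hop: no left child.
    At hop: go right to moss.
      moss is a leaf — visit moss.
    Visit hop.
  At daisy: go right to bay.
    bay is a leaf — visit bay.
  Visit daisy.
Visit teak.

ivy, cedar, reed, moss, hop, bay, daisy, teak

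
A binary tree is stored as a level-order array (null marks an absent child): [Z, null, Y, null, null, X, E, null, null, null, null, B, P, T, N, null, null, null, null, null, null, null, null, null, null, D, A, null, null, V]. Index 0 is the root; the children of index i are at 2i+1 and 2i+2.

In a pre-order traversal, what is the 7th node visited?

Pre-order visits the node, then its left subtree, then its right subtree.
Visit Z.
At Z: no left child.
At Z: go right to Y.
  Visit Y.
  At Y: go left to X.
    Visit X.
    At X: go left to B.
      B is a leaf — visit B.
    At X: go right to P.
      Visit P.
      At P: go left to D.
        D is a leaf — visit D.
      At P: go right to A.
        A is a leaf — visit A.
  At Y: go right to E.
    Visit E.
    At E: go left to T.
      T is a leaf — visit T.
    At E: go right to N.
      Visit N.
      At N: go left to V.
        V is a leaf — visit V.
      At N: no right child.
Full pre-order sequence: Z, Y, X, B, P, D, A, E, T, N, V.

A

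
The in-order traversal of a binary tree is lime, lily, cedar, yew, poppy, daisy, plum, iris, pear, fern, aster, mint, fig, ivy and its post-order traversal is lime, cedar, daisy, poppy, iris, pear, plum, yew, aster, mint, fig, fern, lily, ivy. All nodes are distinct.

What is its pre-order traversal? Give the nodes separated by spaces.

ivy lily lime fern yew cedar plum poppy daisy pear iris fig mint aster

The last element of post-order is the root; it splits in-order into left and right subtrees.
Root ivy: left subtree has 13 nodes {lime, lily, cedar, yew, poppy, daisy, plum, iris, pear, fern, aster, mint, fig}, right has 0 { }.
  Root lily: left subtree has 1 node {lime}, right has 11 {cedar, yew, poppy, daisy, plum, iris, pear, fern, aster, mint, fig}.
    Root fern: left subtree has 7 nodes {cedar, yew, poppy, daisy, plum, iris, pear}, right has 3 {aster, mint, fig}.
      Root yew: left subtree has 1 node {cedar}, right has 5 {poppy, daisy, plum, iris, pear}.
        Root plum: left subtree has 2 nodes {poppy, daisy}, right has 2 {iris, pear}.
          Root poppy: left subtree has 0 nodes { }, right has 1 {daisy}.
          Root pear: left subtree has 1 node {iris}, right has 0 { }.
      Root fig: left subtree has 2 nodes {aster, mint}, right has 0 { }.
        Root mint: left subtree has 1 node {aster}, right has 0 { }.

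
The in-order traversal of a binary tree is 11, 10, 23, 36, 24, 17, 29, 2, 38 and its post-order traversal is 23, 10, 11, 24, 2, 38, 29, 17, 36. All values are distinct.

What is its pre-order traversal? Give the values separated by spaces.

36 11 10 23 17 24 29 38 2

The last element of post-order is the root; it splits in-order into left and right subtrees.
Root 36: left subtree has 3 nodes {11, 10, 23}, right has 5 {24, 17, 29, 2, 38}.
  Root 11: left subtree has 0 nodes { }, right has 2 {10, 23}.
    Root 10: left subtree has 0 nodes { }, right has 1 {23}.
  Root 17: left subtree has 1 node {24}, right has 3 {29, 2, 38}.
    Root 29: left subtree has 0 nodes { }, right has 2 {2, 38}.
      Root 38: left subtree has 1 node {2}, right has 0 { }.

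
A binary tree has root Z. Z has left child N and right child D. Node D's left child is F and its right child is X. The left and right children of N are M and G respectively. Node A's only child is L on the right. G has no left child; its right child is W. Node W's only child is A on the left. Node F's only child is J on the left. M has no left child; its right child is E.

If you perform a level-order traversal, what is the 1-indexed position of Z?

1

Level-order visits nodes level by level from the root, left to right within each level.
Level 0: Z
Level 1: N, D
Level 2: M, G, F, X
Level 3: E, W, J
Level 4: A
Level 5: L
Full level-order sequence: Z, N, D, M, G, F, X, E, W, J, A, L.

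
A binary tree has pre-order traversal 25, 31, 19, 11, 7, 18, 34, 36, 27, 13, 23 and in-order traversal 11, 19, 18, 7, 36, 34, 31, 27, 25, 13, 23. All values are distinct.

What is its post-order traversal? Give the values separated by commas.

The first element of pre-order is the root; it splits in-order into left and right subtrees.
Root 25: left subtree has 8 nodes {11, 19, 18, 7, 36, 34, 31, 27}, right has 2 {13, 23}.
  Root 31: left subtree has 6 nodes {11, 19, 18, 7, 36, 34}, right has 1 {27}.
    Root 19: left subtree has 1 node {11}, right has 4 {18, 7, 36, 34}.
      Root 7: left subtree has 1 node {18}, right has 2 {36, 34}.
        Root 34: left subtree has 1 node {36}, right has 0 { }.
  Root 13: left subtree has 0 nodes { }, right has 1 {23}.

11, 18, 36, 34, 7, 19, 27, 31, 23, 13, 25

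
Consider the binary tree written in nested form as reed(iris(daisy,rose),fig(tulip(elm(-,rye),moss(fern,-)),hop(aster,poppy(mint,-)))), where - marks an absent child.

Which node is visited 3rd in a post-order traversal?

iris

Post-order visits the left subtree, then the right subtree, then the node.
At reed: go left to iris.
  At iris: go left to daisy.
    daisy is a leaf — visit daisy.
  At iris: go right to rose.
    rose is a leaf — visit rose.
  Visit iris.
At reed: go right to fig.
  At fig: go left to tulip.
    At tulip: go left to elm.
      At elm: no left child.
      At elm: go right to rye.
        rye is a leaf — visit rye.
      Visit elm.
    At tulip: go right to moss.
      At moss: go left to fern.
        fern is a leaf — visit fern.
      At moss: no right child.
      Visit moss.
    Visit tulip.
  At fig: go right to hop.
    At hop: go left to aster.
      aster is a leaf — visit aster.
    At hop: go right to poppy.
      At poppy: go left to mint.
        mint is a leaf — visit mint.
      At poppy: no right child.
      Visit poppy.
    Visit hop.
  Visit fig.
Visit reed.
Full post-order sequence: daisy, rose, iris, rye, elm, fern, moss, tulip, aster, mint, poppy, hop, fig, reed.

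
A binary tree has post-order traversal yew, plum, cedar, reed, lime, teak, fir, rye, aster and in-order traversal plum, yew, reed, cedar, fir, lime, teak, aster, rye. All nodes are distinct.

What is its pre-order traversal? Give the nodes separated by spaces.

aster fir reed plum yew cedar teak lime rye

The last element of post-order is the root; it splits in-order into left and right subtrees.
Root aster: left subtree has 7 nodes {plum, yew, reed, cedar, fir, lime, teak}, right has 1 {rye}.
  Root fir: left subtree has 4 nodes {plum, yew, reed, cedar}, right has 2 {lime, teak}.
    Root reed: left subtree has 2 nodes {plum, yew}, right has 1 {cedar}.
      Root plum: left subtree has 0 nodes { }, right has 1 {yew}.
    Root teak: left subtree has 1 node {lime}, right has 0 { }.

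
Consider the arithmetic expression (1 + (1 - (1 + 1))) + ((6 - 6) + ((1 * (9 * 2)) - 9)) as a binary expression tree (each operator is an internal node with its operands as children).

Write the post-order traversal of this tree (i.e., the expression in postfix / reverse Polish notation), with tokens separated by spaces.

1 1 1 1 + - + 6 6 - 1 9 2 * * 9 - + +

Post-order on an expression tree gives postfix notation: for each operator, emit left operand, right operand, then the operator.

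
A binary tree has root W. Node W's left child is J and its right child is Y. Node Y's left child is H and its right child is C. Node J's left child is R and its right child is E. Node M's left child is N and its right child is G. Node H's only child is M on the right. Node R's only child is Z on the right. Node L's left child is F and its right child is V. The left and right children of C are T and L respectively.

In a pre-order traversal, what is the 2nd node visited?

Pre-order visits the node, then its left subtree, then its right subtree.
Visit W.
At W: go left to J.
  Visit J.
  At J: go left to R.
    Visit R.
    At R: no left child.
    At R: go right to Z.
      Z is a leaf — visit Z.
  At J: go right to E.
    E is a leaf — visit E.
At W: go right to Y.
  Visit Y.
  At Y: go left to H.
    Visit H.
    At H: no left child.
    At H: go right to M.
      Visit M.
      At M: go left to N.
        N is a leaf — visit N.
      At M: go right to G.
        G is a leaf — visit G.
  At Y: go right to C.
    Visit C.
    At C: go left to T.
      T is a leaf — visit T.
    At C: go right to L.
      Visit L.
      At L: go left to F.
        F is a leaf — visit F.
      At L: go right to V.
        V is a leaf — visit V.
Full pre-order sequence: W, J, R, Z, E, Y, H, M, N, G, C, T, L, F, V.

J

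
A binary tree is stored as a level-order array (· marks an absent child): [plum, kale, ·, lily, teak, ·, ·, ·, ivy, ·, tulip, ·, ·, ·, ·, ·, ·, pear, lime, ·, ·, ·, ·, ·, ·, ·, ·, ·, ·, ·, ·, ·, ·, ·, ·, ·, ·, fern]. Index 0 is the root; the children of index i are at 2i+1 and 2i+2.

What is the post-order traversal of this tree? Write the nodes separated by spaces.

pear fern lime ivy lily tulip teak kale plum

Post-order visits the left subtree, then the right subtree, then the node.
At plum: go left to kale.
  At kale: go left to lily.
    At lily: no left child.
    At lily: go right to ivy.
      At ivy: go left to pear.
        pear is a leaf — visit pear.
      At ivy: go right to lime.
        At lime: go left to fern.
          fern is a leaf — visit fern.
        At lime: no right child.
        Visit lime.
      Visit ivy.
    Visit lily.
  At kale: go right to teak.
    At teak: no left child.
    At teak: go right to tulip.
      tulip is a leaf — visit tulip.
    Visit teak.
  Visit kale.
At plum: no right child.
Visit plum.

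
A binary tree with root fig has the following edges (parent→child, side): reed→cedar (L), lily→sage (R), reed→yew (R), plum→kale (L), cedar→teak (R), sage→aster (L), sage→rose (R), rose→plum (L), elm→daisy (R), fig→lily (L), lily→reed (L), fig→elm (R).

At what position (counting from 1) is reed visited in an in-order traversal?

In-order visits the left subtree, then the node, then the right subtree.
At fig: go left to lily.
  At lily: go left to reed.
    At reed: go left to cedar.
      At cedar: no left child.
      Visit cedar.
      At cedar: go right to teak.
        teak is a leaf — visit teak.
    Visit reed.
    At reed: go right to yew.
      yew is a leaf — visit yew.
  Visit lily.
  At lily: go right to sage.
    At sage: go left to aster.
      aster is a leaf — visit aster.
    Visit sage.
    At sage: go right to rose.
      At rose: go left to plum.
        At plum: go left to kale.
          kale is a leaf — visit kale.
        Visit plum.
        At plum: no right child.
      Visit rose.
      At rose: no right child.
Visit fig.
At fig: go right to elm.
  At elm: no left child.
  Visit elm.
  At elm: go right to daisy.
    daisy is a leaf — visit daisy.
Full in-order sequence: cedar, teak, reed, yew, lily, aster, sage, kale, plum, rose, fig, elm, daisy.

3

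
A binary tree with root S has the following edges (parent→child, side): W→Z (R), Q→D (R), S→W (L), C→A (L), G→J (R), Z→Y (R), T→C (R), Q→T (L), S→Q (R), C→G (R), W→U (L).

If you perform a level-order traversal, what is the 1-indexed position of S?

Level-order visits nodes level by level from the root, left to right within each level.
Level 0: S
Level 1: W, Q
Level 2: U, Z, T, D
Level 3: Y, C
Level 4: A, G
Level 5: J
Full level-order sequence: S, W, Q, U, Z, T, D, Y, C, A, G, J.

1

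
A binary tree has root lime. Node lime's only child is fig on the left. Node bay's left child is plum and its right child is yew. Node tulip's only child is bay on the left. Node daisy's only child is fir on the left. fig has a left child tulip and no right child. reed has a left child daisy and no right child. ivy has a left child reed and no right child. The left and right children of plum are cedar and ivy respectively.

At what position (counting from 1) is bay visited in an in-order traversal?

7

In-order visits the left subtree, then the node, then the right subtree.
At lime: go left to fig.
  At fig: go left to tulip.
    At tulip: go left to bay.
      At bay: go left to plum.
        At plum: go left to cedar.
          cedar is a leaf — visit cedar.
        Visit plum.
        At plum: go right to ivy.
          At ivy: go left to reed.
            At reed: go left to daisy.
              At daisy: go left to fir.
                fir is a leaf — visit fir.
              Visit daisy.
              At daisy: no right child.
            Visit reed.
            At reed: no right child.
          Visit ivy.
          At ivy: no right child.
      Visit bay.
      At bay: go right to yew.
        yew is a leaf — visit yew.
    Visit tulip.
    At tulip: no right child.
  Visit fig.
  At fig: no right child.
Visit lime.
At lime: no right child.
Full in-order sequence: cedar, plum, fir, daisy, reed, ivy, bay, yew, tulip, fig, lime.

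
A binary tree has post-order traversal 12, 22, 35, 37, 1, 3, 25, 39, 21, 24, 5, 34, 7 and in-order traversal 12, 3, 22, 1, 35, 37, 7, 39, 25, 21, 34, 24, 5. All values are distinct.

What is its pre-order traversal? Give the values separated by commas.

The last element of post-order is the root; it splits in-order into left and right subtrees.
Root 7: left subtree has 6 nodes {12, 3, 22, 1, 35, 37}, right has 6 {39, 25, 21, 34, 24, 5}.
  Root 3: left subtree has 1 node {12}, right has 4 {22, 1, 35, 37}.
    Root 1: left subtree has 1 node {22}, right has 2 {35, 37}.
      Root 37: left subtree has 1 node {35}, right has 0 { }.
  Root 34: left subtree has 3 nodes {39, 25, 21}, right has 2 {24, 5}.
    Root 21: left subtree has 2 nodes {39, 25}, right has 0 { }.
      Root 39: left subtree has 0 nodes { }, right has 1 {25}.
    Root 5: left subtree has 1 node {24}, right has 0 { }.

7, 3, 12, 1, 22, 37, 35, 34, 21, 39, 25, 5, 24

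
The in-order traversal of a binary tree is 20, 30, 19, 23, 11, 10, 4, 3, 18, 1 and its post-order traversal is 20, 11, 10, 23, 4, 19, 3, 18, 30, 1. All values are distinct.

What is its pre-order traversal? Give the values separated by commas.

1, 30, 20, 18, 3, 19, 4, 23, 10, 11

The last element of post-order is the root; it splits in-order into left and right subtrees.
Root 1: left subtree has 9 nodes {20, 30, 19, 23, 11, 10, 4, 3, 18}, right has 0 { }.
  Root 30: left subtree has 1 node {20}, right has 7 {19, 23, 11, 10, 4, 3, 18}.
    Root 18: left subtree has 6 nodes {19, 23, 11, 10, 4, 3}, right has 0 { }.
      Root 3: left subtree has 5 nodes {19, 23, 11, 10, 4}, right has 0 { }.
        Root 19: left subtree has 0 nodes { }, right has 4 {23, 11, 10, 4}.
          Root 4: left subtree has 3 nodes {23, 11, 10}, right has 0 { }.
            Root 23: left subtree has 0 nodes { }, right has 2 {11, 10}.
              Root 10: left subtree has 1 node {11}, right has 0 { }.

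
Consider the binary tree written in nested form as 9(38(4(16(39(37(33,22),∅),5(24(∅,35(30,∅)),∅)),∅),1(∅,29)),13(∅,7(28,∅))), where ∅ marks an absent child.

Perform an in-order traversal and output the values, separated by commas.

33, 37, 22, 39, 16, 24, 30, 35, 5, 4, 38, 1, 29, 9, 13, 28, 7

In-order visits the left subtree, then the node, then the right subtree.
At 9: go left to 38.
  At 38: go left to 4.
    At 4: go left to 16.
      At 16: go left to 39.
        At 39: go left to 37.
          At 37: go left to 33.
            33 is a leaf — visit 33.
          Visit 37.
          At 37: go right to 22.
            22 is a leaf — visit 22.
        Visit 39.
        At 39: no right child.
      Visit 16.
      At 16: go right to 5.
        At 5: go left to 24.
          At 24: no left child.
          Visit 24.
          At 24: go right to 35.
            At 35: go left to 30.
              30 is a leaf — visit 30.
            Visit 35.
            At 35: no right child.
        Visit 5.
        At 5: no right child.
    Visit 4.
    At 4: no right child.
  Visit 38.
  At 38: go right to 1.
    At 1: no left child.
    Visit 1.
    At 1: go right to 29.
      29 is a leaf — visit 29.
Visit 9.
At 9: go right to 13.
  At 13: no left child.
  Visit 13.
  At 13: go right to 7.
    At 7: go left to 28.
      28 is a leaf — visit 28.
    Visit 7.
    At 7: no right child.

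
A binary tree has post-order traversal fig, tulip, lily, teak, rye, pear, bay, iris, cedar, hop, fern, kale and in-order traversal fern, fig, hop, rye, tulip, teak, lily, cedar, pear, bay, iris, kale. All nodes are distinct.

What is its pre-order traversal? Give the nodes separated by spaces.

kale fern hop fig cedar rye teak tulip lily iris bay pear

The last element of post-order is the root; it splits in-order into left and right subtrees.
Root kale: left subtree has 11 nodes {fern, fig, hop, rye, tulip, teak, lily, cedar, pear, bay, iris}, right has 0 { }.
  Root fern: left subtree has 0 nodes { }, right has 10 {fig, hop, rye, tulip, teak, lily, cedar, pear, bay, iris}.
    Root hop: left subtree has 1 node {fig}, right has 8 {rye, tulip, teak, lily, cedar, pear, bay, iris}.
      Root cedar: left subtree has 4 nodes {rye, tulip, teak, lily}, right has 3 {pear, bay, iris}.
        Root rye: left subtree has 0 nodes { }, right has 3 {tulip, teak, lily}.
          Root teak: left subtree has 1 node {tulip}, right has 1 {lily}.
        Root iris: left subtree has 2 nodes {pear, bay}, right has 0 { }.
          Root bay: left subtree has 1 node {pear}, right has 0 { }.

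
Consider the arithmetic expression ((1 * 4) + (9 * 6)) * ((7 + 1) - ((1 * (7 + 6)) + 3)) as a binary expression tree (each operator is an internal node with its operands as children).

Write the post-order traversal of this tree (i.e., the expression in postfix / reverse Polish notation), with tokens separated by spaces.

Post-order on an expression tree gives postfix notation: for each operator, emit left operand, right operand, then the operator.

1 4 * 9 6 * + 7 1 + 1 7 6 + * 3 + - *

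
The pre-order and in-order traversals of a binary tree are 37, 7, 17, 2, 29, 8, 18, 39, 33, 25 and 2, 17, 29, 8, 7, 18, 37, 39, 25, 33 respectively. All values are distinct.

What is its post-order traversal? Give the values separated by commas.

The first element of pre-order is the root; it splits in-order into left and right subtrees.
Root 37: left subtree has 6 nodes {2, 17, 29, 8, 7, 18}, right has 3 {39, 25, 33}.
  Root 7: left subtree has 4 nodes {2, 17, 29, 8}, right has 1 {18}.
    Root 17: left subtree has 1 node {2}, right has 2 {29, 8}.
      Root 29: left subtree has 0 nodes { }, right has 1 {8}.
  Root 39: left subtree has 0 nodes { }, right has 2 {25, 33}.
    Root 33: left subtree has 1 node {25}, right has 0 { }.

2, 8, 29, 17, 18, 7, 25, 33, 39, 37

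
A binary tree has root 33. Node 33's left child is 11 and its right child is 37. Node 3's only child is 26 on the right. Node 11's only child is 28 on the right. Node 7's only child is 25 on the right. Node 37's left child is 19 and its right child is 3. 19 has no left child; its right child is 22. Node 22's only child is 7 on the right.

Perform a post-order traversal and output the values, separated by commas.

28, 11, 25, 7, 22, 19, 26, 3, 37, 33

Post-order visits the left subtree, then the right subtree, then the node.
At 33: go left to 11.
  At 11: no left child.
  At 11: go right to 28.
    28 is a leaf — visit 28.
  Visit 11.
At 33: go right to 37.
  At 37: go left to 19.
    At 19: no left child.
    At 19: go right to 22.
      At 22: no left child.
      At 22: go right to 7.
        At 7: no left child.
        At 7: go right to 25.
          25 is a leaf — visit 25.
        Visit 7.
      Visit 22.
    Visit 19.
  At 37: go right to 3.
    At 3: no left child.
    At 3: go right to 26.
      26 is a leaf — visit 26.
    Visit 3.
  Visit 37.
Visit 33.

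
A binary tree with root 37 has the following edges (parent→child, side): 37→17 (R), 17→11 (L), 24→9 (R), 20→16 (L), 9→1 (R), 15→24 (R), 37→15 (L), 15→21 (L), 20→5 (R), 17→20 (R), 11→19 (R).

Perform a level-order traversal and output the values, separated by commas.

Level-order visits nodes level by level from the root, left to right within each level.
Level 0: 37
Level 1: 15, 17
Level 2: 21, 24, 11, 20
Level 3: 9, 19, 16, 5
Level 4: 1

37, 15, 17, 21, 24, 11, 20, 9, 19, 16, 5, 1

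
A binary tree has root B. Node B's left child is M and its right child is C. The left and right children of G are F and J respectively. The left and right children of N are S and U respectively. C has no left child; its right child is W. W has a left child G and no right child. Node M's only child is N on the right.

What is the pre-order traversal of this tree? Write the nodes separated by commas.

B, M, N, S, U, C, W, G, F, J

Pre-order visits the node, then its left subtree, then its right subtree.
Visit B.
At B: go left to M.
  Visit M.
  At M: no left child.
  At M: go right to N.
    Visit N.
    At N: go left to S.
      S is a leaf — visit S.
    At N: go right to U.
      U is a leaf — visit U.
At B: go right to C.
  Visit C.
  At C: no left child.
  At C: go right to W.
    Visit W.
    At W: go left to G.
      Visit G.
      At G: go left to F.
        F is a leaf — visit F.
      At G: go right to J.
        J is a leaf — visit J.
    At W: no right child.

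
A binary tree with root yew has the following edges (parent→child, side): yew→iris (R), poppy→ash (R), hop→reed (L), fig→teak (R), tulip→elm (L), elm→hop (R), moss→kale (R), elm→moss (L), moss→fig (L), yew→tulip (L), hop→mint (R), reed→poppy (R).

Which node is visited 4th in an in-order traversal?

kale

In-order visits the left subtree, then the node, then the right subtree.
At yew: go left to tulip.
  At tulip: go left to elm.
    At elm: go left to moss.
      At moss: go left to fig.
        At fig: no left child.
        Visit fig.
        At fig: go right to teak.
          teak is a leaf — visit teak.
      Visit moss.
      At moss: go right to kale.
        kale is a leaf — visit kale.
    Visit elm.
    At elm: go right to hop.
      At hop: go left to reed.
        At reed: no left child.
        Visit reed.
        At reed: go right to poppy.
          At poppy: no left child.
          Visit poppy.
          At poppy: go right to ash.
            ash is a leaf — visit ash.
      Visit hop.
      At hop: go right to mint.
        mint is a leaf — visit mint.
  Visit tulip.
  At tulip: no right child.
Visit yew.
At yew: go right to iris.
  iris is a leaf — visit iris.
Full in-order sequence: fig, teak, moss, kale, elm, reed, poppy, ash, hop, mint, tulip, yew, iris.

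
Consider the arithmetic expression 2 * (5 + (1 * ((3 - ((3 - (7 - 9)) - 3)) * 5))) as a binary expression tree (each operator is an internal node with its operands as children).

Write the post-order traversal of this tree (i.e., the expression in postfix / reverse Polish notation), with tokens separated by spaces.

Post-order on an expression tree gives postfix notation: for each operator, emit left operand, right operand, then the operator.

2 5 1 3 3 7 9 - - 3 - - 5 * * + *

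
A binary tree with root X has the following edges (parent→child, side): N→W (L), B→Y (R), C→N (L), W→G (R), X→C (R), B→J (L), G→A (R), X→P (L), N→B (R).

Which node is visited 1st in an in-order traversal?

In-order visits the left subtree, then the node, then the right subtree.
At X: go left to P.
  P is a leaf — visit P.
Visit X.
At X: go right to C.
  At C: go left to N.
    At N: go left to W.
      At W: no left child.
      Visit W.
      At W: go right to G.
        At G: no left child.
        Visit G.
        At G: go right to A.
          A is a leaf — visit A.
    Visit N.
    At N: go right to B.
      At B: go left to J.
        J is a leaf — visit J.
      Visit B.
      At B: go right to Y.
        Y is a leaf — visit Y.
  Visit C.
  At C: no right child.
Full in-order sequence: P, X, W, G, A, N, J, B, Y, C.

P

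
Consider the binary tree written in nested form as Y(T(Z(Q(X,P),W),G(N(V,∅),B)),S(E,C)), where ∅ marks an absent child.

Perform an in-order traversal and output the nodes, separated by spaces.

X Q P Z W T V N G B Y E S C

In-order visits the left subtree, then the node, then the right subtree.
At Y: go left to T.
  At T: go left to Z.
    At Z: go left to Q.
      At Q: go left to X.
        X is a leaf — visit X.
      Visit Q.
      At Q: go right to P.
        P is a leaf — visit P.
    Visit Z.
    At Z: go right to W.
      W is a leaf — visit W.
  Visit T.
  At T: go right to G.
    At G: go left to N.
      At N: go left to V.
        V is a leaf — visit V.
      Visit N.
      At N: no right child.
    Visit G.
    At G: go right to B.
      B is a leaf — visit B.
Visit Y.
At Y: go right to S.
  At S: go left to E.
    E is a leaf — visit E.
  Visit S.
  At S: go right to C.
    C is a leaf — visit C.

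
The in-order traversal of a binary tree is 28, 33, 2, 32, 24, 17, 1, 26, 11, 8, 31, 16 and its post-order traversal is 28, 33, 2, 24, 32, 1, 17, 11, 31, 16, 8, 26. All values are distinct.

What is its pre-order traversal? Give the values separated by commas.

The last element of post-order is the root; it splits in-order into left and right subtrees.
Root 26: left subtree has 7 nodes {28, 33, 2, 32, 24, 17, 1}, right has 4 {11, 8, 31, 16}.
  Root 17: left subtree has 5 nodes {28, 33, 2, 32, 24}, right has 1 {1}.
    Root 32: left subtree has 3 nodes {28, 33, 2}, right has 1 {24}.
      Root 2: left subtree has 2 nodes {28, 33}, right has 0 { }.
        Root 33: left subtree has 1 node {28}, right has 0 { }.
  Root 8: left subtree has 1 node {11}, right has 2 {31, 16}.
    Root 16: left subtree has 1 node {31}, right has 0 { }.

26, 17, 32, 2, 33, 28, 24, 1, 8, 11, 16, 31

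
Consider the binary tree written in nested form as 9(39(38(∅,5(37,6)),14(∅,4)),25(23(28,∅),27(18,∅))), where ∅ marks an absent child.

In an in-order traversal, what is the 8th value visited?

9

In-order visits the left subtree, then the node, then the right subtree.
At 9: go left to 39.
  At 39: go left to 38.
    At 38: no left child.
    Visit 38.
    At 38: go right to 5.
      At 5: go left to 37.
        37 is a leaf — visit 37.
      Visit 5.
      At 5: go right to 6.
        6 is a leaf — visit 6.
  Visit 39.
  At 39: go right to 14.
    At 14: no left child.
    Visit 14.
    At 14: go right to 4.
      4 is a leaf — visit 4.
Visit 9.
At 9: go right to 25.
  At 25: go left to 23.
    At 23: go left to 28.
      28 is a leaf — visit 28.
    Visit 23.
    At 23: no right child.
  Visit 25.
  At 25: go right to 27.
    At 27: go left to 18.
      18 is a leaf — visit 18.
    Visit 27.
    At 27: no right child.
Full in-order sequence: 38, 37, 5, 6, 39, 14, 4, 9, 28, 23, 25, 18, 27.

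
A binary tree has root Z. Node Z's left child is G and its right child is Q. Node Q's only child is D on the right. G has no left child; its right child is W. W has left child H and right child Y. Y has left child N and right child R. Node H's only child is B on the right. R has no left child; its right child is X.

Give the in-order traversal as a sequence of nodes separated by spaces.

In-order visits the left subtree, then the node, then the right subtree.
At Z: go left to G.
  At G: no left child.
  Visit G.
  At G: go right to W.
    At W: go left to H.
      At H: no left child.
      Visit H.
      At H: go right to B.
        B is a leaf — visit B.
    Visit W.
    At W: go right to Y.
      At Y: go left to N.
        N is a leaf — visit N.
      Visit Y.
      At Y: go right to R.
        At R: no left child.
        Visit R.
        At R: go right to X.
          X is a leaf — visit X.
Visit Z.
At Z: go right to Q.
  At Q: no left child.
  Visit Q.
  At Q: go right to D.
    D is a leaf — visit D.

G H B W N Y R X Z Q D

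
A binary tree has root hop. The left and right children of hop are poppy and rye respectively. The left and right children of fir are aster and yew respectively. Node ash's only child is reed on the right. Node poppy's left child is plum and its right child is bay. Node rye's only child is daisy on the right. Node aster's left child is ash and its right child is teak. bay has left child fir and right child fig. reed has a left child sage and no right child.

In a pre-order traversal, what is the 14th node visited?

daisy

Pre-order visits the node, then its left subtree, then its right subtree.
Visit hop.
At hop: go left to poppy.
  Visit poppy.
  At poppy: go left to plum.
    plum is a leaf — visit plum.
  At poppy: go right to bay.
    Visit bay.
    At bay: go left to fir.
      Visit fir.
      At fir: go left to aster.
        Visit aster.
        At aster: go left to ash.
          Visit ash.
          At ash: no left child.
          At ash: go right to reed.
            Visit reed.
            At reed: go left to sage.
              sage is a leaf — visit sage.
            At reed: no right child.
        At aster: go right to teak.
          teak is a leaf — visit teak.
      At fir: go right to yew.
        yew is a leaf — visit yew.
    At bay: go right to fig.
      fig is a leaf — visit fig.
At hop: go right to rye.
  Visit rye.
  At rye: no left child.
  At rye: go right to daisy.
    daisy is a leaf — visit daisy.
Full pre-order sequence: hop, poppy, plum, bay, fir, aster, ash, reed, sage, teak, yew, fig, rye, daisy.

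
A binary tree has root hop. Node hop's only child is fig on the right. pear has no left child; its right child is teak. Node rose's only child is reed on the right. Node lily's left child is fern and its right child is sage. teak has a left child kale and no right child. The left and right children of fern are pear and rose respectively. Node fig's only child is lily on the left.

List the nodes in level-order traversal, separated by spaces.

Level-order visits nodes level by level from the root, left to right within each level.
Level 0: hop
Level 1: fig
Level 2: lily
Level 3: fern, sage
Level 4: pear, rose
Level 5: teak, reed
Level 6: kale

hop fig lily fern sage pear rose teak reed kale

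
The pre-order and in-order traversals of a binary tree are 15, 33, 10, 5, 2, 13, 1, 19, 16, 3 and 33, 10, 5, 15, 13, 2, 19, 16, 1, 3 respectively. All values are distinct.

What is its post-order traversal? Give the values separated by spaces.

The first element of pre-order is the root; it splits in-order into left and right subtrees.
Root 15: left subtree has 3 nodes {33, 10, 5}, right has 6 {13, 2, 19, 16, 1, 3}.
  Root 33: left subtree has 0 nodes { }, right has 2 {10, 5}.
    Root 10: left subtree has 0 nodes { }, right has 1 {5}.
  Root 2: left subtree has 1 node {13}, right has 4 {19, 16, 1, 3}.
    Root 1: left subtree has 2 nodes {19, 16}, right has 1 {3}.
      Root 19: left subtree has 0 nodes { }, right has 1 {16}.

5 10 33 13 16 19 3 1 2 15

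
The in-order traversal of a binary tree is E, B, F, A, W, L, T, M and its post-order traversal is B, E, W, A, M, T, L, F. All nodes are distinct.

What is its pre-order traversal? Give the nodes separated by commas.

The last element of post-order is the root; it splits in-order into left and right subtrees.
Root F: left subtree has 2 nodes {E, B}, right has 5 {A, W, L, T, M}.
  Root E: left subtree has 0 nodes { }, right has 1 {B}.
  Root L: left subtree has 2 nodes {A, W}, right has 2 {T, M}.
    Root A: left subtree has 0 nodes { }, right has 1 {W}.
    Root T: left subtree has 0 nodes { }, right has 1 {M}.

F, E, B, L, A, W, T, M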